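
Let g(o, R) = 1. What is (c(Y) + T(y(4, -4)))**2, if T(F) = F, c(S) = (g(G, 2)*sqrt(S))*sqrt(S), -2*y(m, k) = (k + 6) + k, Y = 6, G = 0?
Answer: 49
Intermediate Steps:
y(m, k) = -3 - k (y(m, k) = -((k + 6) + k)/2 = -((6 + k) + k)/2 = -(6 + 2*k)/2 = -3 - k)
c(S) = S (c(S) = (1*sqrt(S))*sqrt(S) = sqrt(S)*sqrt(S) = S)
(c(Y) + T(y(4, -4)))**2 = (6 + (-3 - 1*(-4)))**2 = (6 + (-3 + 4))**2 = (6 + 1)**2 = 7**2 = 49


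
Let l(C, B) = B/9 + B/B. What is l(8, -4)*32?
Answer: 160/9 ≈ 17.778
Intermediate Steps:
l(C, B) = 1 + B/9 (l(C, B) = B*(⅑) + 1 = B/9 + 1 = 1 + B/9)
l(8, -4)*32 = (1 + (⅑)*(-4))*32 = (1 - 4/9)*32 = (5/9)*32 = 160/9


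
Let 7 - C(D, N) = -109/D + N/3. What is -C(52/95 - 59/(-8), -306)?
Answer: -739129/6021 ≈ -122.76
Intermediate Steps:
C(D, N) = 7 + 109/D - N/3 (C(D, N) = 7 - (-109/D + N/3) = 7 + (109/D - N/3) = 7 + 109/D - N/3)
-C(52/95 - 59/(-8), -306) = -(7 + 109/(52/95 - 59/(-8)) - ⅓*(-306)) = -(7 + 109/(52*(1/95) - 59*(-⅛)) + 102) = -(7 + 109/(52/95 + 59/8) + 102) = -(7 + 109/(6021/760) + 102) = -(7 + 109*(760/6021) + 102) = -(7 + 82840/6021 + 102) = -1*739129/6021 = -739129/6021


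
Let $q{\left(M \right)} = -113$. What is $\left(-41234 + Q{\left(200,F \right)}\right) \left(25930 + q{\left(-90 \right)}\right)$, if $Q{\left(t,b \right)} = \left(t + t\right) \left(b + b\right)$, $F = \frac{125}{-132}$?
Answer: $- \frac{3252289534}{3} \approx -1.0841 \cdot 10^{9}$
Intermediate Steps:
$F = - \frac{125}{132}$ ($F = 125 \left(- \frac{1}{132}\right) = - \frac{125}{132} \approx -0.94697$)
$Q{\left(t,b \right)} = 4 b t$ ($Q{\left(t,b \right)} = 2 t 2 b = 4 b t$)
$\left(-41234 + Q{\left(200,F \right)}\right) \left(25930 + q{\left(-90 \right)}\right) = \left(-41234 + 4 \left(- \frac{125}{132}\right) 200\right) \left(25930 - 113\right) = \left(-41234 - \frac{25000}{33}\right) 25817 = \left(- \frac{1385722}{33}\right) 25817 = - \frac{3252289534}{3}$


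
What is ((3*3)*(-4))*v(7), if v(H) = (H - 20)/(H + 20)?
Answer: 52/3 ≈ 17.333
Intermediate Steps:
v(H) = (-20 + H)/(20 + H)
((3*3)*(-4))*v(7) = ((3*3)*(-4))*((-20 + 7)/(20 + 7)) = (9*(-4))*(-13/27) = -4*(-13)/3 = -36*(-13/27) = 52/3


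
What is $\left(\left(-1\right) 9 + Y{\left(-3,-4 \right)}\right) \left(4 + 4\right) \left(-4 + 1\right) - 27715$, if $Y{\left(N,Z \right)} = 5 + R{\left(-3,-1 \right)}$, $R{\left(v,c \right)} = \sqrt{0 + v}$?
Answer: $-27619 - 24 i \sqrt{3} \approx -27619.0 - 41.569 i$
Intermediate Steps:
$R{\left(v,c \right)} = \sqrt{v}$
$Y{\left(N,Z \right)} = 5 + i \sqrt{3}$ ($Y{\left(N,Z \right)} = 5 + \sqrt{-3} = 5 + i \sqrt{3}$)
$\left(\left(-1\right) 9 + Y{\left(-3,-4 \right)}\right) \left(4 + 4\right) \left(-4 + 1\right) - 27715 = \left(\left(-1\right) 9 + \left(5 + i \sqrt{3}\right)\right) \left(4 + 4\right) \left(-4 + 1\right) - 27715 = \left(-9 + \left(5 + i \sqrt{3}\right)\right) 8 \left(-3\right) - 27715 = \left(-4 + i \sqrt{3}\right) \left(-24\right) - 27715 = \left(96 - 24 i \sqrt{3}\right) - 27715 = -27619 - 24 i \sqrt{3}$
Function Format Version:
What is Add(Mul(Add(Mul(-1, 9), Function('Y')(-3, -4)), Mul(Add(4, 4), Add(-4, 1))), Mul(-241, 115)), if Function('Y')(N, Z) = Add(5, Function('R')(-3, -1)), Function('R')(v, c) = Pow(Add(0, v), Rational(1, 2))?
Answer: Add(-27619, Mul(-24, I, Pow(3, Rational(1, 2)))) ≈ Add(-27619., Mul(-41.569, I))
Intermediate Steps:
Function('R')(v, c) = Pow(v, Rational(1, 2))
Function('Y')(N, Z) = Add(5, Mul(I, Pow(3, Rational(1, 2)))) (Function('Y')(N, Z) = Add(5, Pow(-3, Rational(1, 2))) = Add(5, Mul(I, Pow(3, Rational(1, 2)))))
Add(Mul(Add(Mul(-1, 9), Function('Y')(-3, -4)), Mul(Add(4, 4), Add(-4, 1))), Mul(-241, 115)) = Add(Mul(Add(Mul(-1, 9), Add(5, Mul(I, Pow(3, Rational(1, 2))))), Mul(Add(4, 4), Add(-4, 1))), Mul(-241, 115)) = Add(Mul(Add(-9, Add(5, Mul(I, Pow(3, Rational(1, 2))))), Mul(8, -3)), -27715) = Add(Mul(Add(-4, Mul(I, Pow(3, Rational(1, 2)))), -24), -27715) = Add(Add(96, Mul(-24, I, Pow(3, Rational(1, 2)))), -27715) = Add(-27619, Mul(-24, I, Pow(3, Rational(1, 2))))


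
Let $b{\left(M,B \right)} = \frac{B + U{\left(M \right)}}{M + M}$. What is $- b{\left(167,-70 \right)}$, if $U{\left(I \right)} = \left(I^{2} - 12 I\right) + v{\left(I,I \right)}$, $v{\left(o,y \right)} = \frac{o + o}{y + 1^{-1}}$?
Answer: $- \frac{2168627}{28056} \approx -77.296$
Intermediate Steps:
$v{\left(o,y \right)} = \frac{2 o}{1 + y}$ ($v{\left(o,y \right)} = \frac{2 o}{y + 1} = \frac{2 o}{1 + y}$)
$U{\left(I \right)} = I^{2} - 12 I + \frac{2 I}{1 + I}$ ($U{\left(I \right)} = \left(I^{2} - 12 I\right) + \frac{2 I}{1 + I} = I^{2} - 12 I + \frac{2 I}{1 + I}$)
$b{\left(M,B \right)} = \frac{B + \frac{M \left(2 + \left(1 + M\right) \left(-12 + M\right)\right)}{1 + M}}{2 M}$ ($b{\left(M,B \right)} = \frac{B + \frac{M \left(2 + \left(1 + M\right) \left(-12 + M\right)\right)}{1 + M}}{M + M} = \frac{B + \frac{M \left(2 + \left(1 + M\right) \left(-12 + M\right)\right)}{1 + M}}{2 M}$)
$- b{\left(167,-70 \right)} = - \frac{2 \cdot 167 - 70 \left(1 + 167\right) + 167 \left(1 + 167\right) \left(-12 + 167\right)}{2 \cdot 167 \left(1 + 167\right)} = - \frac{334 - 11760 + 167 \cdot 168 \cdot 155}{2 \cdot 167 \cdot 168} = - \frac{334 - 11760 + 4348680}{2 \cdot 167 \cdot 168} = - \frac{4337254}{2 \cdot 167 \cdot 168} = \left(-1\right) \frac{2168627}{28056} = - \frac{2168627}{28056}$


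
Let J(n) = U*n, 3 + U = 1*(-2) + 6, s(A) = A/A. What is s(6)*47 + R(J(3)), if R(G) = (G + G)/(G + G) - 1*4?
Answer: 44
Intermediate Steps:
s(A) = 1
U = 1 (U = -3 + (1*(-2) + 6) = -3 + (-2 + 6) = -3 + 4 = 1)
J(n) = n (J(n) = 1*n = n)
R(G) = -3 (R(G) = (2*G)/((2*G)) - 4 = (2*G)*(1/(2*G)) - 4 = 1 - 4 = -3)
s(6)*47 + R(J(3)) = 1*47 - 3 = 47 - 3 = 44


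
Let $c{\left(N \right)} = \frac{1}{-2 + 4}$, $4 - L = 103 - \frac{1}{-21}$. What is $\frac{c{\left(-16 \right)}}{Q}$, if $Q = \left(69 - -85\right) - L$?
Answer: $\frac{21}{10628} \approx 0.0019759$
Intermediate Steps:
$L = - \frac{2080}{21}$ ($L = 4 - \left(103 - \frac{1}{-21}\right) = 4 - \left(103 - - \frac{1}{21}\right) = 4 - \left(103 + \frac{1}{21}\right) = 4 - \frac{2164}{21} = - \frac{2080}{21} \approx -99.048$)
$c{\left(N \right)} = \frac{1}{2}$
$Q = \frac{5314}{21}$ ($Q = \left(69 - -85\right) - - \frac{2080}{21} = \left(69 + 85\right) + \frac{2080}{21} = 154 + \frac{2080}{21} = \frac{5314}{21} \approx 253.05$)
$\frac{c{\left(-16 \right)}}{Q} = \frac{1}{2 \cdot \frac{5314}{21}} = \frac{1}{2} \cdot \frac{21}{5314} = \frac{21}{10628}$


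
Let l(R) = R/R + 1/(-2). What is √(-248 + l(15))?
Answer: 3*I*√110/2 ≈ 15.732*I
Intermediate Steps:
l(R) = ½ (l(R) = 1 + 1*(-½) = 1 - ½ = ½)
√(-248 + l(15)) = √(-248 + ½) = √(-495/2) = 3*I*√110/2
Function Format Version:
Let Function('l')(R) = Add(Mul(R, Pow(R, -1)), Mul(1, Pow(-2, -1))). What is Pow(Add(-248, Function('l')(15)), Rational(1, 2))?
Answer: Mul(Rational(3, 2), I, Pow(110, Rational(1, 2))) ≈ Mul(15.732, I)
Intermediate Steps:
Function('l')(R) = Rational(1, 2) (Function('l')(R) = Add(1, Mul(1, Rational(-1, 2))) = Add(1, Rational(-1, 2)) = Rational(1, 2))
Pow(Add(-248, Function('l')(15)), Rational(1, 2)) = Pow(Add(-248, Rational(1, 2)), Rational(1, 2)) = Pow(Rational(-495, 2), Rational(1, 2)) = Mul(Rational(3, 2), I, Pow(110, Rational(1, 2)))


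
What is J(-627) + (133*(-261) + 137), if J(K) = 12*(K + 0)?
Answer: -42100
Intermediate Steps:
J(K) = 12*K
J(-627) + (133*(-261) + 137) = 12*(-627) + (133*(-261) + 137) = -7524 + (-34713 + 137) = -7524 - 34576 = -42100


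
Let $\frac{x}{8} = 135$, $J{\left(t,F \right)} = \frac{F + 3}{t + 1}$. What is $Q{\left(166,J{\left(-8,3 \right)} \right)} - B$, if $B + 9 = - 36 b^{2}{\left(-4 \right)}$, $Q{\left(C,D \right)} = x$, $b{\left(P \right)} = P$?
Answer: $1665$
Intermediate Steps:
$J{\left(t,F \right)} = \frac{3 + F}{1 + t}$
$x = 1080$ ($x = 8 \cdot 135 = 1080$)
$Q{\left(C,D \right)} = 1080$
$B = -585$ ($B = -9 - 36 \left(-4\right)^{2} = -9 - 576 = -585$)
$Q{\left(166,J{\left(-8,3 \right)} \right)} - B = 1080 - -585 = 1080 + 585 = 1665$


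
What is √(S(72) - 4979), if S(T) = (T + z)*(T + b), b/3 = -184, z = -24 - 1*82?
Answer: √11341 ≈ 106.49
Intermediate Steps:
z = -106 (z = -24 - 82 = -106)
b = -552 (b = 3*(-184) = -552)
S(T) = (-552 + T)*(-106 + T) (S(T) = (T - 106)*(T - 552) = (-106 + T)*(-552 + T) = (-552 + T)*(-106 + T))
√(S(72) - 4979) = √((58512 + 72² - 658*72) - 4979) = √((58512 + 5184 - 47376) - 4979) = √(16320 - 4979) = √11341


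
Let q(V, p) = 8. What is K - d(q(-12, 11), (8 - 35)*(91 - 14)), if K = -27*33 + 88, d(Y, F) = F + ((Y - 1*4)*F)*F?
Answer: -17287688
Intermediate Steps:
d(Y, F) = F + F**2*(-4 + Y) (d(Y, F) = F + ((Y - 4)*F)*F = F + ((-4 + Y)*F)*F = F + (F*(-4 + Y))*F = F + F**2*(-4 + Y))
K = -803 (K = -891 + 88 = -803)
K - d(q(-12, 11), (8 - 35)*(91 - 14)) = -803 - (8 - 35)*(91 - 14)*(1 - 4*(8 - 35)*(91 - 14) + ((8 - 35)*(91 - 14))*8) = -803 - (-27*77)*(1 - (-108)*77 - 27*77*8) = -803 - (-2079)*(1 - 4*(-2079) - 2079*8) = -803 - (-2079)*(1 + 8316 - 16632) = -803 - (-2079)*(-8315) = -803 - 1*17286885 = -803 - 17286885 = -17287688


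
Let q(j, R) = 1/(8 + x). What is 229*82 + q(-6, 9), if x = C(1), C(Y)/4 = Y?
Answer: 225337/12 ≈ 18778.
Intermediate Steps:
C(Y) = 4*Y
x = 4 (x = 4*1 = 4)
q(j, R) = 1/12 (q(j, R) = 1/(8 + 4) = 1/12)
229*82 + q(-6, 9) = 229*82 + 1/12 = 18778 + 1/12 = 225337/12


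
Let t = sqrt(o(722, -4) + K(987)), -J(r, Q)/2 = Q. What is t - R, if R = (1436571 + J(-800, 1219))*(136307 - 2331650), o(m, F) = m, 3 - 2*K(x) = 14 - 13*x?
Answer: 3148413842619 + 2*sqrt(1783) ≈ 3.1484e+12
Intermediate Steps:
K(x) = -11/2 + 13*x/2 (K(x) = 3/2 - (14 - 13*x)/2 = 3/2 + (-7 + 13*x/2) = -11/2 + 13*x/2)
J(r, Q) = -2*Q
t = 2*sqrt(1783) (t = sqrt(722 + (-11/2 + (13/2)*987)) = sqrt(722 + (-11/2 + 12831/2)) = sqrt(722 + 6410) = sqrt(7132) = 2*sqrt(1783) ≈ 84.451)
R = -3148413842619 (R = (1436571 - 2*1219)*(136307 - 2331650) = (1436571 - 2438)*(-2195343) = 1434133*(-2195343) = -3148413842619)
t - R = 2*sqrt(1783) - 1*(-3148413842619) = 2*sqrt(1783) + 3148413842619 = 3148413842619 + 2*sqrt(1783)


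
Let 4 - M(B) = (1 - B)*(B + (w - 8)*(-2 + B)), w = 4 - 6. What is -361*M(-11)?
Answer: 514064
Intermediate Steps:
w = -2
M(B) = 4 - (1 - B)*(20 - 9*B) (M(B) = 4 - (1 - B)*(B + (-2 - 8)*(-2 + B)) = 4 - (1 - B)*(B - 10*(-2 + B)) = 4 - (1 - B)*(B + (20 - 10*B)) = 4 - (1 - B)*(20 - 9*B))
-361*M(-11) = -361*(-16 - 9*(-11)**2 + 29*(-11)) = -361*(-16 - 9*121 - 319) = -361*(-16 - 1089 - 319) = -361*(-1424) = 514064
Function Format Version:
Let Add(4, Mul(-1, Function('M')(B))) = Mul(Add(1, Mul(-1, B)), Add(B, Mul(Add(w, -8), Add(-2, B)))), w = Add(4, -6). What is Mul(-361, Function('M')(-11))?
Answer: 514064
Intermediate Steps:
w = -2
Function('M')(B) = Add(4, Mul(-1, Add(1, Mul(-1, B)), Add(20, Mul(-9, B)))) (Function('M')(B) = Add(4, Mul(-1, Mul(Add(1, Mul(-1, B)), Add(B, Mul(Add(-2, -8), Add(-2, B)))))) = Add(4, Mul(-1, Mul(Add(1, Mul(-1, B)), Add(B, Mul(-10, Add(-2, B)))))) = Add(4, Mul(-1, Mul(Add(1, Mul(-1, B)), Add(B, Add(20, Mul(-10, B)))))) = Add(4, Mul(-1, Mul(Add(1, Mul(-1, B)), Add(20, Mul(-9, B))))) = Add(4, Mul(-1, Add(1, Mul(-1, B)), Add(20, Mul(-9, B)))))
Mul(-361, Function('M')(-11)) = Mul(-361, Add(-16, Mul(-9, Pow(-11, 2)), Mul(29, -11))) = Mul(-361, Add(-16, Mul(-9, 121), -319)) = Mul(-361, Add(-16, -1089, -319)) = Mul(-361, -1424) = 514064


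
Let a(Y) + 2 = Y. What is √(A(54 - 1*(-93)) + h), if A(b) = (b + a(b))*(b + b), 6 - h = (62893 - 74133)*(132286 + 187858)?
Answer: √3598504414 ≈ 59988.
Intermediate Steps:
a(Y) = -2 + Y
h = 3598418566 (h = 6 - (62893 - 74133)*(132286 + 187858) = 6 - (-11240)*320144 = 6 - 1*(-3598418560) = 6 + 3598418560 = 3598418566)
A(b) = 2*b*(-2 + 2*b) (A(b) = (b + (-2 + b))*(b + b) = (-2 + 2*b)*(2*b) = 2*b*(-2 + 2*b))
√(A(54 - 1*(-93)) + h) = √(4*(54 - 1*(-93))*(-1 + (54 - 1*(-93))) + 3598418566) = √(4*(54 + 93)*(-1 + (54 + 93)) + 3598418566) = √(4*147*(-1 + 147) + 3598418566) = √(4*147*146 + 3598418566) = √(85848 + 3598418566) = √3598504414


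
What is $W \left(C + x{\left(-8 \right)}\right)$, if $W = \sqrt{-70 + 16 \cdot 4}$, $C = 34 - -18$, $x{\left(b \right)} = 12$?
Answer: $64 i \sqrt{6} \approx 156.77 i$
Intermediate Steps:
$C = 52$ ($C = 34 + 18 = 52$)
$W = i \sqrt{6}$ ($W = \sqrt{-70 + 64} = \sqrt{-6} = i \sqrt{6} \approx 2.4495 i$)
$W \left(C + x{\left(-8 \right)}\right) = i \sqrt{6} \left(52 + 12\right) = i \sqrt{6} \cdot 64 = 64 i \sqrt{6}$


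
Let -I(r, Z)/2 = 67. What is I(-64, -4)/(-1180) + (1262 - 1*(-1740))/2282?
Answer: 962037/673190 ≈ 1.4291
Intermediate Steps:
I(r, Z) = -134 (I(r, Z) = -2*67 = -134)
I(-64, -4)/(-1180) + (1262 - 1*(-1740))/2282 = -134/(-1180) + (1262 - 1*(-1740))/2282 = -134*(-1/1180) + (1262 + 1740)*(1/2282) = 67/590 + 3002*(1/2282) = 67/590 + 1501/1141 = 962037/673190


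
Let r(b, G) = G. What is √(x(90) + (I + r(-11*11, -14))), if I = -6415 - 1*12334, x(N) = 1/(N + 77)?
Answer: 2*I*√130820285/167 ≈ 136.98*I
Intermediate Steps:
x(N) = 1/(77 + N)
I = -18749 (I = -6415 - 12334 = -18749)
√(x(90) + (I + r(-11*11, -14))) = √(1/(77 + 90) + (-18749 - 14)) = √(1/167 - 18763) = √(-3133420/167) = 2*I*√130820285/167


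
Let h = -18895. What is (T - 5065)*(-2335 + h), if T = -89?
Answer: 109419420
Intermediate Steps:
(T - 5065)*(-2335 + h) = (-89 - 5065)*(-2335 - 18895) = -5154*(-21230) = 109419420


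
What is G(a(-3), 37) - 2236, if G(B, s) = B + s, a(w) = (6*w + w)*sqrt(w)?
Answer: -2199 - 21*I*sqrt(3) ≈ -2199.0 - 36.373*I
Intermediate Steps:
a(w) = 7*w**(3/2) (a(w) = (7*w)*sqrt(w) = 7*w**(3/2))
G(a(-3), 37) - 2236 = (7*(-3)**(3/2) + 37) - 2236 = (7*(-3*I*sqrt(3)) + 37) - 2236 = (-21*I*sqrt(3) + 37) - 2236 = (37 - 21*I*sqrt(3)) - 2236 = -2199 - 21*I*sqrt(3)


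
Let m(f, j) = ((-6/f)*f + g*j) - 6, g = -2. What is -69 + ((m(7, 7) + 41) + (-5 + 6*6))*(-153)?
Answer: -7107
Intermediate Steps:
m(f, j) = -12 - 2*j (m(f, j) = ((-6/f)*f - 2*j) - 6 = (-6 - 2*j) - 6 = -12 - 2*j)
-69 + ((m(7, 7) + 41) + (-5 + 6*6))*(-153) = -69 + (((-12 - 2*7) + 41) + (-5 + 6*6))*(-153) = -69 + (((-12 - 14) + 41) + (-5 + 36))*(-153) = -69 + ((-26 + 41) + 31)*(-153) = -69 + (15 + 31)*(-153) = -69 + 46*(-153) = -69 - 7038 = -7107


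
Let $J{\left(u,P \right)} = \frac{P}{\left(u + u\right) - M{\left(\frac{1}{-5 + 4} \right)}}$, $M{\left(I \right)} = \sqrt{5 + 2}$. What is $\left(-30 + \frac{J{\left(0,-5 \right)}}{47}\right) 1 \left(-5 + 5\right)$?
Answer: $0$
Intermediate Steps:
$M{\left(I \right)} = \sqrt{7}$
$J{\left(u,P \right)} = \frac{P}{- \sqrt{7} + 2 u}$ ($J{\left(u,P \right)} = \frac{P}{\left(u + u\right) - \sqrt{7}} = \frac{P}{2 u - \sqrt{7}} = \frac{P}{- \sqrt{7} + 2 u}$)
$\left(-30 + \frac{J{\left(0,-5 \right)}}{47}\right) 1 \left(-5 + 5\right) = \left(-30 + \frac{\left(-5\right) \frac{1}{- \sqrt{7} + 2 \cdot 0}}{47}\right) 1 \left(-5 + 5\right) = \left(-30 + - \frac{5}{- \sqrt{7} + 0} \cdot \frac{1}{47}\right) 1 \cdot 0 = \left(-30 + - \frac{5}{\left(-1\right) \sqrt{7}} \cdot \frac{1}{47}\right) 0 = \left(-30 + - 5 \left(- \frac{\sqrt{7}}{7}\right) \frac{1}{47}\right) 0 = \left(-30 + \frac{5 \sqrt{7}}{7} \cdot \frac{1}{47}\right) 0 = \left(-30 + \frac{5 \sqrt{7}}{329}\right) 0 = 0$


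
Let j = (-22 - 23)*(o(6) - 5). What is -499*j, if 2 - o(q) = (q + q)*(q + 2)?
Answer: -2223045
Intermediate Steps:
o(q) = 2 - 2*q*(2 + q) (o(q) = 2 - (q + q)*(q + 2) = 2 - 2*q*(2 + q))
j = 4455 (j = (-22 - 23)*((2 - 4*6 - 2*6**2) - 5) = -45*((2 - 24 - 2*36) - 5) = -45*((2 - 24 - 72) - 5) = -45*(-94 - 5) = -45*(-99) = 4455)
-499*j = -499*4455 = -2223045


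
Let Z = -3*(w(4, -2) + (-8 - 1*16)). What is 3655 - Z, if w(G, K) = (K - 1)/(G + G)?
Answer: 28655/8 ≈ 3581.9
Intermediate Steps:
w(G, K) = (-1 + K)/(2*G) (w(G, K) = (-1 + K)/((2*G)) = (-1 + K)*(1/(2*G)) = (-1 + K)/(2*G))
Z = 585/8 (Z = -3*((½)*(-1 - 2)/4 + (-8 - 1*16)) = -3*((½)*(¼)*(-3) + (-8 - 16)) = -3*(-3/8 - 24) = -3*(-195/8) = 585/8 ≈ 73.125)
3655 - Z = 3655 - 1*585/8 = 3655 - 585/8 = 28655/8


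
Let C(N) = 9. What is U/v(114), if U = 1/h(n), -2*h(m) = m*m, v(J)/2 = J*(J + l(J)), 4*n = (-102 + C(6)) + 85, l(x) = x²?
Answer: -1/5978160 ≈ -1.6728e-7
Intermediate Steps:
n = -2 (n = ((-102 + 9) + 85)/4 = (-93 + 85)/4 = (¼)*(-8) = -2)
v(J) = 2*J*(J + J²) (v(J) = 2*(J*(J + J²)) = 2*J*(J + J²))
h(m) = -m²/2 (h(m) = -m*m/2 = -m²/2)
U = -½ (U = 1/(-½*(-2)²) = 1/(-½*4) = 1/(-2) = -½ ≈ -0.50000)
U/v(114) = -1/(25992*(1 + 114))/2 = -1/(2*(2*12996*115)) = -½/2989080 = -½*1/2989080 = -1/5978160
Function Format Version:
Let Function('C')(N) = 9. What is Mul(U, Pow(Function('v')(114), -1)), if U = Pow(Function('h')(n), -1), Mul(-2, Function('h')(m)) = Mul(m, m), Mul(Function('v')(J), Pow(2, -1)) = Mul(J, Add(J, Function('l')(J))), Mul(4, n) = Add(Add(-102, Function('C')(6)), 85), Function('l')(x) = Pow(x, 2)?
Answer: Rational(-1, 5978160) ≈ -1.6728e-7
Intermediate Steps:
n = -2 (n = Mul(Rational(1, 4), Add(Add(-102, 9), 85)) = Mul(Rational(1, 4), Add(-93, 85)) = Mul(Rational(1, 4), -8) = -2)
Function('v')(J) = Mul(2, J, Add(J, Pow(J, 2))) (Function('v')(J) = Mul(2, Mul(J, Add(J, Pow(J, 2)))) = Mul(2, J, Add(J, Pow(J, 2))))
Function('h')(m) = Mul(Rational(-1, 2), Pow(m, 2)) (Function('h')(m) = Mul(Rational(-1, 2), Mul(m, m)) = Mul(Rational(-1, 2), Pow(m, 2)))
U = Rational(-1, 2) (U = Pow(Mul(Rational(-1, 2), Pow(-2, 2)), -1) = Pow(Mul(Rational(-1, 2), 4), -1) = Pow(-2, -1) = Rational(-1, 2) ≈ -0.50000)
Mul(U, Pow(Function('v')(114), -1)) = Mul(Rational(-1, 2), Pow(Mul(2, Pow(114, 2), Add(1, 114)), -1)) = Mul(Rational(-1, 2), Pow(Mul(2, 12996, 115), -1)) = Mul(Rational(-1, 2), Pow(2989080, -1)) = Mul(Rational(-1, 2), Rational(1, 2989080)) = Rational(-1, 5978160)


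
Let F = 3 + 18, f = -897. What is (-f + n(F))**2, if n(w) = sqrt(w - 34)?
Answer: (897 + I*sqrt(13))**2 ≈ 8.046e+5 + 6468.0*I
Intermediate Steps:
F = 21
n(w) = sqrt(-34 + w)
(-f + n(F))**2 = (-1*(-897) + sqrt(-34 + 21))**2 = (897 + sqrt(-13))**2 = (897 + I*sqrt(13))**2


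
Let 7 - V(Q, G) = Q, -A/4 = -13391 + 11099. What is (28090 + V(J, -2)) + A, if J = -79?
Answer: 37344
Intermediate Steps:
A = 9168 (A = -4*(-13391 + 11099) = -4*(-2292) = 9168)
V(Q, G) = 7 - Q
(28090 + V(J, -2)) + A = (28090 + (7 - 1*(-79))) + 9168 = (28090 + (7 + 79)) + 9168 = (28090 + 86) + 9168 = 28176 + 9168 = 37344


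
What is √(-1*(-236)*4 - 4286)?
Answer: I*√3342 ≈ 57.81*I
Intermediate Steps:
√(-1*(-236)*4 - 4286) = √(236*4 - 4286) = √(944 - 4286) = √(-3342) = I*√3342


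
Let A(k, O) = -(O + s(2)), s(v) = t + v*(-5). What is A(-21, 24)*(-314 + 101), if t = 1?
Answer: 3195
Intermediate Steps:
s(v) = 1 - 5*v (s(v) = 1 + v*(-5) = 1 - 5*v)
A(k, O) = 9 - O (A(k, O) = -(O + (1 - 5*2)) = -(O + (1 - 10)) = -(O - 9) = -(-9 + O) = 9 - O)
A(-21, 24)*(-314 + 101) = (9 - 1*24)*(-314 + 101) = (9 - 24)*(-213) = -15*(-213) = 3195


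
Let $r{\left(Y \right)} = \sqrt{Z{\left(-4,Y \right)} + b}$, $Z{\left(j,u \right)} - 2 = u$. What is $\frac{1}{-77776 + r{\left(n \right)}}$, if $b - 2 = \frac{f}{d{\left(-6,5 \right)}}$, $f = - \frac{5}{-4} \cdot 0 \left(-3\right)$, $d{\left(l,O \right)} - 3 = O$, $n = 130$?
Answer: $- \frac{38888}{3024553021} - \frac{\sqrt{134}}{6049106042} \approx -1.2859 \cdot 10^{-5}$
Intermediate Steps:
$d{\left(l,O \right)} = 3 + O$
$Z{\left(j,u \right)} = 2 + u$
$f = 0$ ($f = \left(-5\right) \left(- \frac{1}{4}\right) 0 \left(-3\right) = \frac{5}{4} \cdot 0 \left(-3\right) = 0 \left(-3\right) = 0$)
$b = 2$ ($b = 2 + \frac{0}{3 + 5} = 2 + \frac{0}{8} = 2 + 0 \cdot \frac{1}{8} = 2 + 0 = 2$)
$r{\left(Y \right)} = \sqrt{4 + Y}$ ($r{\left(Y \right)} = \sqrt{\left(2 + Y\right) + 2} = \sqrt{4 + Y}$)
$\frac{1}{-77776 + r{\left(n \right)}} = \frac{1}{-77776 + \sqrt{4 + 130}} = \frac{1}{-77776 + \sqrt{134}}$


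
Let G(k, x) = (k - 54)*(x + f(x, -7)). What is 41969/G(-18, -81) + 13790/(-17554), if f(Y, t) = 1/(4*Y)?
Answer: 2953338667/460704730 ≈ 6.4105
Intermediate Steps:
f(Y, t) = 1/(4*Y)
G(k, x) = (-54 + k)*(x + 1/(4*x)) (G(k, x) = (k - 54)*(x + 1/(4*x)) = (-54 + k)*(x + 1/(4*x)))
41969/G(-18, -81) + 13790/(-17554) = 41969/(((1/4)*(-54 - 18 + 4*(-81)**2*(-54 - 18))/(-81))) + 13790/(-17554) = 41969/(((1/4)*(-1/81)*(-54 - 18 + 4*6561*(-72)))) + 13790*(-1/17554) = 41969/(((1/4)*(-1/81)*(-54 - 18 - 1889568))) - 6895/8777 = 41969/(((1/4)*(-1/81)*(-1889640))) - 6895/8777 = 41969/(52490/9) - 6895/8777 = 41969*(9/52490) - 6895/8777 = 377721/52490 - 6895/8777 = 2953338667/460704730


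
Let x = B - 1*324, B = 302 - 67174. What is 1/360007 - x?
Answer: 24191030373/360007 ≈ 67196.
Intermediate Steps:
B = -66872
x = -67196 (x = -66872 - 1*324 = -66872 - 324 = -67196)
1/360007 - x = 1/360007 - 1*(-67196) = 1/360007 + 67196 = 24191030373/360007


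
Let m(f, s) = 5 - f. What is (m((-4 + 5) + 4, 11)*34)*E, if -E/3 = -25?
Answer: 0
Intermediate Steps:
E = 75 (E = -3*(-25) = 75)
(m((-4 + 5) + 4, 11)*34)*E = ((5 - ((-4 + 5) + 4))*34)*75 = ((5 - (1 + 4))*34)*75 = ((5 - 1*5)*34)*75 = ((5 - 5)*34)*75 = (0*34)*75 = 0*75 = 0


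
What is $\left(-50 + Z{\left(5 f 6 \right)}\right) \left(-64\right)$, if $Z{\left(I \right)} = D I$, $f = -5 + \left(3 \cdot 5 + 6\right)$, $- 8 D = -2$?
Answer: $-4480$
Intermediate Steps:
$D = \frac{1}{4}$ ($D = \left(- \frac{1}{8}\right) \left(-2\right) = \frac{1}{4} \approx 0.25$)
$f = 16$ ($f = -5 + \left(15 + 6\right) = -5 + 21 = 16$)
$Z{\left(I \right)} = \frac{I}{4}$
$\left(-50 + Z{\left(5 f 6 \right)}\right) \left(-64\right) = \left(-50 + \frac{5 \cdot 16 \cdot 6}{4}\right) \left(-64\right) = \left(-50 + \frac{80 \cdot 6}{4}\right) \left(-64\right) = \left(-50 + \frac{1}{4} \cdot 480\right) \left(-64\right) = \left(-50 + 120\right) \left(-64\right) = 70 \left(-64\right) = -4480$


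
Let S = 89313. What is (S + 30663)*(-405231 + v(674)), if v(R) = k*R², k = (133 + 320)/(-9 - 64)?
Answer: -28238618066616/73 ≈ -3.8683e+11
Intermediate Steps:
k = -453/73 (k = 453/(-73) = 453*(-1/73) = -453/73 ≈ -6.2055)
v(R) = -453*R²/73
(S + 30663)*(-405231 + v(674)) = (89313 + 30663)*(-405231 - 453/73*674²) = 119976*(-405231 - 453/73*454276) = 119976*(-405231 - 205787028/73) = 119976*(-235368891/73) = -28238618066616/73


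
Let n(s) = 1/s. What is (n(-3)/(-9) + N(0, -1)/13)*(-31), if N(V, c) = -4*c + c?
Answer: -2914/351 ≈ -8.3020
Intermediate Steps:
N(V, c) = -3*c
(n(-3)/(-9) + N(0, -1)/13)*(-31) = (1/(-3*(-9)) - 3*(-1)/13)*(-31) = (-1/3*(-1/9) + 3*(1/13))*(-31) = (1/27 + 3/13)*(-31) = (94/351)*(-31) = -2914/351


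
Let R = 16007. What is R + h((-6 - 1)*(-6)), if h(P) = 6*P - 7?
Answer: 16252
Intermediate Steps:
h(P) = -7 + 6*P
R + h((-6 - 1)*(-6)) = 16007 + (-7 + 6*((-6 - 1)*(-6))) = 16007 + (-7 + 6*(-7*(-6))) = 16007 + (-7 + 6*42) = 16007 + (-7 + 252) = 16007 + 245 = 16252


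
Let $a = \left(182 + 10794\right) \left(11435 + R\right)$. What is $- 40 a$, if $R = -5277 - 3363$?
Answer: $-1227116800$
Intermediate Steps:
$R = -8640$
$a = 30677920$ ($a = \left(182 + 10794\right) \left(11435 - 8640\right) = 10976 \cdot 2795 = 30677920$)
$- 40 a = \left(-40\right) 30677920 = -1227116800$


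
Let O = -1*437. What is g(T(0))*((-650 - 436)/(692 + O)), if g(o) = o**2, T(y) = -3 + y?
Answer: -3258/85 ≈ -38.329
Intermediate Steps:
O = -437
g(T(0))*((-650 - 436)/(692 + O)) = (-3 + 0)**2*((-650 - 436)/(692 - 437)) = (-3)**2*(-1086/255) = 9*(-1086*1/255) = 9*(-362/85) = -3258/85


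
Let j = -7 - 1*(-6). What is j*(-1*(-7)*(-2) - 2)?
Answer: 16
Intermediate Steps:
j = -1 (j = -7 + 6 = -1)
j*(-1*(-7)*(-2) - 2) = -(-1*(-7)*(-2) - 2) = -(7*(-2) - 2) = -(-14 - 2) = -1*(-16) = 16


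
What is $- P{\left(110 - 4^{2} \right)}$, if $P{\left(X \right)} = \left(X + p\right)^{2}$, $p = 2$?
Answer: $-9216$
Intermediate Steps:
$P{\left(X \right)} = \left(2 + X\right)^{2}$ ($P{\left(X \right)} = \left(X + 2\right)^{2} = \left(2 + X\right)^{2}$)
$- P{\left(110 - 4^{2} \right)} = - \left(2 + \left(110 - 4^{2}\right)\right)^{2} = - \left(2 + \left(110 - 16\right)\right)^{2} = - \left(2 + 94\right)^{2} = - 96^{2} = \left(-1\right) 9216 = -9216$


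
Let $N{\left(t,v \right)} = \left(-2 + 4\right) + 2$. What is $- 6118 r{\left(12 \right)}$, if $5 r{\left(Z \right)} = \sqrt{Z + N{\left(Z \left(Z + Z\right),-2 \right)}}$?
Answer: $- \frac{24472}{5} \approx -4894.4$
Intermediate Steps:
$N{\left(t,v \right)} = 4$ ($N{\left(t,v \right)} = 2 + 2 = 4$)
$r{\left(Z \right)} = \frac{\sqrt{4 + Z}}{5}$ ($r{\left(Z \right)} = \frac{\sqrt{Z + 4}}{5} = \frac{\sqrt{4 + Z}}{5}$)
$- 6118 r{\left(12 \right)} = - 6118 \frac{\sqrt{4 + 12}}{5} = - 6118 \frac{\sqrt{16}}{5} = - 6118 \cdot \frac{1}{5} \cdot 4 = \left(-6118\right) \frac{4}{5} = - \frac{24472}{5}$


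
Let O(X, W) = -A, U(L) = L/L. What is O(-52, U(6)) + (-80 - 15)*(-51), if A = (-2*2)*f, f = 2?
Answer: 4853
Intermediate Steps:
U(L) = 1
A = -8 (A = -2*2*2 = -4*2 = -8)
O(X, W) = 8 (O(X, W) = -1*(-8) = 8)
O(-52, U(6)) + (-80 - 15)*(-51) = 8 + (-80 - 15)*(-51) = 8 - 95*(-51) = 8 + 4845 = 4853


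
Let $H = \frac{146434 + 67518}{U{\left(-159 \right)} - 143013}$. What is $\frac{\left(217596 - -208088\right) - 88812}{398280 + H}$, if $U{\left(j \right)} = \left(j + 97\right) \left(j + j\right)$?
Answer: $\frac{5191913373}{6138314401} \approx 0.84582$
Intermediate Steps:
$U{\left(j \right)} = 2 j \left(97 + j\right)$ ($U{\left(j \right)} = \left(97 + j\right) 2 j = 2 j \left(97 + j\right)$)
$H = - \frac{213952}{123297}$ ($H = \frac{146434 + 67518}{2 \left(-159\right) \left(97 - 159\right) - 143013} = \frac{213952}{2 \left(-159\right) \left(-62\right) - 143013} = \frac{213952}{19716 - 143013} = \frac{213952}{-123297} = 213952 \left(- \frac{1}{123297}\right) = - \frac{213952}{123297} \approx -1.7353$)
$\frac{\left(217596 - -208088\right) - 88812}{398280 + H} = \frac{\left(217596 - -208088\right) - 88812}{398280 - \frac{213952}{123297}} = \frac{\left(217596 + 208088\right) - 88812}{\frac{49106515208}{123297}} = \left(425684 - 88812\right) \frac{123297}{49106515208} = 336872 \cdot \frac{123297}{49106515208} = \frac{5191913373}{6138314401}$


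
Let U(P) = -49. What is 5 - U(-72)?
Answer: 54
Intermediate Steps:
5 - U(-72) = 5 - 1*(-49) = 5 + 49 = 54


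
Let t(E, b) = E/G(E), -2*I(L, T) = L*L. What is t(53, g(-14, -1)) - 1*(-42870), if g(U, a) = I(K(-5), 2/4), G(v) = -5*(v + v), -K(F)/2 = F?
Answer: 428699/10 ≈ 42870.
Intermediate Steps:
K(F) = -2*F
G(v) = -10*v
I(L, T) = -L²/2 (I(L, T) = -L*L/2 = -L²/2)
g(U, a) = -50 (g(U, a) = -(-2*(-5))²/2 = -½*10² = -½*100 = -50)
t(E, b) = -⅒ (t(E, b) = E/((-10*E)) = E*(-1/(10*E)) = -⅒)
t(53, g(-14, -1)) - 1*(-42870) = -⅒ - 1*(-42870) = -⅒ + 42870 = 428699/10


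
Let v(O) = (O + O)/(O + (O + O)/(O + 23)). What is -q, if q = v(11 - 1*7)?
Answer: -54/29 ≈ -1.8621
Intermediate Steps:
v(O) = 2*O/(O + 2*O/(23 + O)) (v(O) = (2*O)/(O + (2*O)/(23 + O)) = (2*O)/(O + 2*O/(23 + O)) = 2*O/(O + 2*O/(23 + O)))
q = 54/29 (q = 2*(23 + (11 - 1*7))/(25 + (11 - 1*7)) = 2*(23 + (11 - 7))/(25 + (11 - 7)) = 2*(23 + 4)/(25 + 4) = 2*27/29 = 2*(1/29)*27 = 54/29 ≈ 1.8621)
-q = -1*54/29 = -54/29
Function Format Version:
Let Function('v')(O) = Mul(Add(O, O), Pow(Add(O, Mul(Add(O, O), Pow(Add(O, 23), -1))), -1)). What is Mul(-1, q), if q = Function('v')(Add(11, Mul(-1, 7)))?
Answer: Rational(-54, 29) ≈ -1.8621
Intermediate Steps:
Function('v')(O) = Mul(2, O, Pow(Add(O, Mul(2, O, Pow(Add(23, O), -1))), -1)) (Function('v')(O) = Mul(Mul(2, O), Pow(Add(O, Mul(Mul(2, O), Pow(Add(23, O), -1))), -1)) = Mul(Mul(2, O), Pow(Add(O, Mul(2, O, Pow(Add(23, O), -1))), -1)) = Mul(2, O, Pow(Add(O, Mul(2, O, Pow(Add(23, O), -1))), -1)))
q = Rational(54, 29) (q = Mul(2, Pow(Add(25, Add(11, Mul(-1, 7))), -1), Add(23, Add(11, Mul(-1, 7)))) = Mul(2, Pow(Add(25, Add(11, -7)), -1), Add(23, Add(11, -7))) = Mul(2, Pow(Add(25, 4), -1), Add(23, 4)) = Mul(2, Pow(29, -1), 27) = Mul(2, Rational(1, 29), 27) = Rational(54, 29) ≈ 1.8621)
Mul(-1, q) = Mul(-1, Rational(54, 29)) = Rational(-54, 29)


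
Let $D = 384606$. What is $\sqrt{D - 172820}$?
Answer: $\sqrt{211786} \approx 460.2$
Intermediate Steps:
$\sqrt{D - 172820} = \sqrt{384606 - 172820} = \sqrt{211786}$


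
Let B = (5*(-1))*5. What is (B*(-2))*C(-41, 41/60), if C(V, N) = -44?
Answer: -2200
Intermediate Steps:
B = -25 (B = -5*5 = -25)
(B*(-2))*C(-41, 41/60) = -25*(-2)*(-44) = 50*(-44) = -2200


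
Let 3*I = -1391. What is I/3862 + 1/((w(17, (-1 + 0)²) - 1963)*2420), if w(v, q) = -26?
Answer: -1115903861/9294636780 ≈ -0.12006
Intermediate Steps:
I = -1391/3 (I = (⅓)*(-1391) = -1391/3 ≈ -463.67)
I/3862 + 1/((w(17, (-1 + 0)²) - 1963)*2420) = -1391/3/3862 + 1/(-26 - 1963*2420) = -1391/3*1/3862 + (1/2420)/(-1989) = -1391/11586 - 1/1989*1/2420 = -1391/11586 - 1/4813380 = -1115903861/9294636780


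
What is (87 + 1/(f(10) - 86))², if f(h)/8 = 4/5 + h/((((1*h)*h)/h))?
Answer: 969761881/128164 ≈ 7566.6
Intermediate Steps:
f(h) = 72/5 (f(h) = 8*(4/5 + h/((((1*h)*h)/h))) = 8*(4*(⅕) + h/(((h*h)/h))) = 8*(⅘ + h/((h²/h))) = 8*(⅘ + h/h) = 8*(⅘ + 1) = 8*(9/5) = 72/5)
(87 + 1/(f(10) - 86))² = (87 + 1/(72/5 - 86))² = (87 + 1/(-358/5))² = (87 - 5/358)² = (31141/358)² = 969761881/128164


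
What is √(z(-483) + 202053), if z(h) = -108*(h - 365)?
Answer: √293637 ≈ 541.88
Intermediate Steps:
z(h) = 39420 - 108*h (z(h) = -108*(-365 + h) = 39420 - 108*h)
√(z(-483) + 202053) = √((39420 - 108*(-483)) + 202053) = √((39420 + 52164) + 202053) = √(91584 + 202053) = √293637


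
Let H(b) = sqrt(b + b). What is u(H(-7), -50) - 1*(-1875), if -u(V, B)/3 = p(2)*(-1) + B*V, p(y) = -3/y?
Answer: 3741/2 + 150*I*sqrt(14) ≈ 1870.5 + 561.25*I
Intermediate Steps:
H(b) = sqrt(2)*sqrt(b) (H(b) = sqrt(2*b) = sqrt(2)*sqrt(b))
u(V, B) = -9/2 - 3*B*V (u(V, B) = -3*(-3/2*(-1) + B*V) = -3*(3/2 + B*V) = -9/2 - 3*B*V)
u(H(-7), -50) - 1*(-1875) = (-9/2 - 3*(-50)*sqrt(2)*sqrt(-7)) - 1*(-1875) = (-9/2 - 3*(-50)*sqrt(2)*(I*sqrt(7))) + 1875 = (-9/2 - 3*(-50)*I*sqrt(14)) + 1875 = (-9/2 + 150*I*sqrt(14)) + 1875 = 3741/2 + 150*I*sqrt(14)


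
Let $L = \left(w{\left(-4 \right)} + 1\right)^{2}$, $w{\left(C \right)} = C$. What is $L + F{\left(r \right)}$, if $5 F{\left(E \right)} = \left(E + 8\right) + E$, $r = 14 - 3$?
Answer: $15$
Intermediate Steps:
$r = 11$
$L = 9$ ($L = \left(-4 + 1\right)^{2} = \left(-3\right)^{2} = 9$)
$F{\left(E \right)} = \frac{8}{5} + \frac{2 E}{5}$ ($F{\left(E \right)} = \frac{\left(E + 8\right) + E}{5} = \frac{\left(8 + E\right) + E}{5} = \frac{8 + 2 E}{5} = \frac{8}{5} + \frac{2 E}{5}$)
$L + F{\left(r \right)} = 9 + \left(\frac{8}{5} + \frac{2}{5} \cdot 11\right) = 9 + \left(\frac{8}{5} + \frac{22}{5}\right) = 9 + 6 = 15$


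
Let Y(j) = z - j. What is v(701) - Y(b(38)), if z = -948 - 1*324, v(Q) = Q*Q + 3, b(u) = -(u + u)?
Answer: 492600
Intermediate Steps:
b(u) = -2*u
v(Q) = 3 + Q**2 (v(Q) = Q**2 + 3 = 3 + Q**2)
z = -1272 (z = -948 - 324 = -1272)
Y(j) = -1272 - j
v(701) - Y(b(38)) = (3 + 701**2) - (-1272 - (-2)*38) = (3 + 491401) - (-1272 - 1*(-76)) = 491404 - (-1272 + 76) = 491404 - 1*(-1196) = 491404 + 1196 = 492600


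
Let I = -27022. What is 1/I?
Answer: -1/27022 ≈ -3.7007e-5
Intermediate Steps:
1/I = 1/(-27022) = -1/27022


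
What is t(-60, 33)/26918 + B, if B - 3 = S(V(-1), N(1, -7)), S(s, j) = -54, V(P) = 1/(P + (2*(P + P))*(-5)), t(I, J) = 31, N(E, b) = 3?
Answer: -1372787/26918 ≈ -50.999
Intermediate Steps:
V(P) = -1/(19*P) (V(P) = 1/(P + (2*(2*P))*(-5)) = 1/(P + (4*P)*(-5)) = 1/(P - 20*P) = 1/(-19*P) = -1/(19*P))
B = -51 (B = 3 - 54 = -51)
t(-60, 33)/26918 + B = 31/26918 - 51 = -1372787/26918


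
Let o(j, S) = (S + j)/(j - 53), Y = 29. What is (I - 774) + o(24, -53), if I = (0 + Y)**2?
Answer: 68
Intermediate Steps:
I = 841 (I = (0 + 29)**2 = 29**2 = 841)
o(j, S) = (S + j)/(-53 + j)
(I - 774) + o(24, -53) = (841 - 774) + (-53 + 24)/(-53 + 24) = 67 - 29/(-29) = 67 - 1/29*(-29) = 67 + 1 = 68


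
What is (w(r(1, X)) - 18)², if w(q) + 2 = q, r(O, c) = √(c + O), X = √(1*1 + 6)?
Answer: (20 - √(1 + √7))² ≈ 327.27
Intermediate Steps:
X = √7 (X = √(1 + 6) = √7 ≈ 2.6458)
r(O, c) = √(O + c)
w(q) = -2 + q
(w(r(1, X)) - 18)² = ((-2 + √(1 + √7)) - 18)² = (-20 + √(1 + √7))²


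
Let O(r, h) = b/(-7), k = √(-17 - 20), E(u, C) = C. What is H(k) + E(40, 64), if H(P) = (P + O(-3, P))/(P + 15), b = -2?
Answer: 117665/1834 + 103*I*√37/1834 ≈ 64.158 + 0.34162*I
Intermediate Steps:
k = I*√37 (k = √(-37) = I*√37 ≈ 6.0828*I)
O(r, h) = 2/7 (O(r, h) = -2/(-7) = -2*(-⅐) = 2/7)
H(P) = (2/7 + P)/(15 + P) (H(P) = (P + 2/7)/(P + 15) = (2/7 + P)/(15 + P))
H(k) + E(40, 64) = (2/7 + I*√37)/(15 + I*√37) + 64 = 64 + (2/7 + I*√37)/(15 + I*√37)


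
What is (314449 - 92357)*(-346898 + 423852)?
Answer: 17090867768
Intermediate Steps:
(314449 - 92357)*(-346898 + 423852) = 222092*76954 = 17090867768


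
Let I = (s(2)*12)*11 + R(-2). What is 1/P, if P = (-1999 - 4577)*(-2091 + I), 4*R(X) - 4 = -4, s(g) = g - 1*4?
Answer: 1/15486480 ≈ 6.4572e-8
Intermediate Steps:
s(g) = -4 + g (s(g) = g - 4 = -4 + g)
R(X) = 0 (R(X) = 1 + (¼)*(-4) = 1 - 1 = 0)
I = -264 (I = ((-4 + 2)*12)*11 + 0 = -2*12*11 + 0 = -24*11 + 0 = -264 + 0 = -264)
P = 15486480 (P = (-1999 - 4577)*(-2091 - 264) = -6576*(-2355) = 15486480)
1/P = 1/15486480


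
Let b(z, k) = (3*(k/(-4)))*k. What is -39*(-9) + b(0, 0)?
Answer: 351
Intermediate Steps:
b(z, k) = -3*k**2/4 (b(z, k) = (3*(k*(-1/4)))*k = (3*(-k/4))*k = (-3*k/4)*k = -3*k**2/4)
-39*(-9) + b(0, 0) = -39*(-9) - 3/4*0**2 = 351 - 3/4*0 = 351 + 0 = 351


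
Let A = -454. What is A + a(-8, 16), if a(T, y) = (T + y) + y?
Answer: -430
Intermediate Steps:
a(T, y) = T + 2*y
A + a(-8, 16) = -454 + (-8 + 2*16) = -454 + (-8 + 32) = -454 + 24 = -430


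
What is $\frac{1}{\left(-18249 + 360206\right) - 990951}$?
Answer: $- \frac{1}{648994} \approx -1.5408 \cdot 10^{-6}$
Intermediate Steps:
$\frac{1}{\left(-18249 + 360206\right) - 990951} = \frac{1}{341957 - 990951} = \frac{1}{-648994} = - \frac{1}{648994}$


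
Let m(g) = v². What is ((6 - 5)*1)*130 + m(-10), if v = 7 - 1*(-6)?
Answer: 299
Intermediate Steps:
v = 13 (v = 7 + 6 = 13)
m(g) = 169 (m(g) = 13² = 169)
((6 - 5)*1)*130 + m(-10) = ((6 - 5)*1)*130 + 169 = (1*1)*130 + 169 = 1*130 + 169 = 130 + 169 = 299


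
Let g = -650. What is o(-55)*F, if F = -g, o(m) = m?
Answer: -35750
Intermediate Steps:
F = 650 (F = -1*(-650) = 650)
o(-55)*F = -55*650 = -35750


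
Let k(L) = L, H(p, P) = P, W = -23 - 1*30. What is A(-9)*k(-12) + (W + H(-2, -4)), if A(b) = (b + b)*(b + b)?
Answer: -3945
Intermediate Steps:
W = -53 (W = -23 - 30 = -53)
A(b) = 4*b² (A(b) = (2*b)*(2*b) = 4*b²)
A(-9)*k(-12) + (W + H(-2, -4)) = (4*(-9)²)*(-12) + (-53 - 4) = (4*81)*(-12) - 57 = 324*(-12) - 57 = -3888 - 57 = -3945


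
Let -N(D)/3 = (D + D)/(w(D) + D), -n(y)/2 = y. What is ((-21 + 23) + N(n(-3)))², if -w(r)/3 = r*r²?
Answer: 48400/11449 ≈ 4.2274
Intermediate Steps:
n(y) = -2*y
w(r) = -3*r³ (w(r) = -3*r*r² = -3*r³)
N(D) = -6*D/(D - 3*D³) (N(D) = -3*(D + D)/(-3*D³ + D) = -3*2*D/(D - 3*D³) = -6*D/(D - 3*D³))
((-21 + 23) + N(n(-3)))² = ((-21 + 23) + 6/(-1 + 3*(-2*(-3))²))² = (2 + 6/(-1 + 3*6²))² = (2 + 6/(-1 + 3*36))² = (2 + 6/(-1 + 108))² = (2 + 6/107)² = (220/107)² = 48400/11449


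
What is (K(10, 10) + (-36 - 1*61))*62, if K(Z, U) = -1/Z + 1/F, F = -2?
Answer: -30256/5 ≈ -6051.2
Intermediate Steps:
K(Z, U) = -½ - 1/Z (K(Z, U) = -1/Z + 1/(-2) = -1/Z + 1*(-½) = -1/Z - ½ = -½ - 1/Z)
(K(10, 10) + (-36 - 1*61))*62 = ((½)*(-2 - 1*10)/10 + (-36 - 1*61))*62 = ((½)*(⅒)*(-2 - 10) + (-36 - 61))*62 = ((½)*(⅒)*(-12) - 97)*62 = (-⅗ - 97)*62 = -488/5*62 = -30256/5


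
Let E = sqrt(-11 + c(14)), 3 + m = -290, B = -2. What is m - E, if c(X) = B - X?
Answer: -293 - 3*I*sqrt(3) ≈ -293.0 - 5.1962*I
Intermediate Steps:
m = -293 (m = -3 - 290 = -293)
c(X) = -2 - X
E = 3*I*sqrt(3) (E = sqrt(-11 + (-2 - 1*14)) = sqrt(-11 + (-2 - 14)) = sqrt(-11 - 16) = sqrt(-27) = 3*I*sqrt(3) ≈ 5.1962*I)
m - E = -293 - 3*I*sqrt(3)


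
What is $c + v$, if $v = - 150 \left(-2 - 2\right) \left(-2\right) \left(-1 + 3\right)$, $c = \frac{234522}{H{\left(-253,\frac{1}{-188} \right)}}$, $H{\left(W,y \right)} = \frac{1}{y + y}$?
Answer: $- \frac{230061}{47} \approx -4894.9$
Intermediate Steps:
$H{\left(W,y \right)} = \frac{1}{2 y}$
$c = - \frac{117261}{47}$ ($c = \frac{234522}{\frac{1}{2} \frac{1}{\frac{1}{-188}}} = \frac{234522}{\frac{1}{2} \frac{1}{- \frac{1}{188}}} = \frac{234522}{\frac{1}{2} \left(-188\right)} = \frac{234522}{-94} = 234522 \left(- \frac{1}{94}\right) = - \frac{117261}{47} \approx -2494.9$)
$v = -2400$ ($v = - 150 \left(-4\right) \left(-2\right) 2 = - 150 \cdot 8 \cdot 2 = \left(-150\right) 16 = -2400$)
$c + v = - \frac{117261}{47} - 2400 = - \frac{230061}{47}$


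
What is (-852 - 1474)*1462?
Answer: -3400612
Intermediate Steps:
(-852 - 1474)*1462 = -2326*1462 = -3400612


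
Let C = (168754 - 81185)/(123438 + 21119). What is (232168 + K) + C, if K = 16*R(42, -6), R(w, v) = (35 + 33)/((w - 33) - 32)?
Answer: 771759456319/3324811 ≈ 2.3212e+5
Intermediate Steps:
C = 87569/144557 ≈ 0.60577
R(w, v) = 68/(-65 + w) (R(w, v) = 68/((-33 + w) - 32) = 68/(-65 + w))
K = -1088/23 (K = 16*(68/(-65 + 42)) = 16*(68/(-23)) = 16*(68*(-1/23)) = 16*(-68/23) = -1088/23 ≈ -47.304)
(232168 + K) + C = (232168 - 1088/23) + 87569/144557 = 5338776/23 + 87569/144557 = 771759456319/3324811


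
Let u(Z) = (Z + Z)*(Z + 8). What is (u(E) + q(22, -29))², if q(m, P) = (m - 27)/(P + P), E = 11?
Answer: 588014001/3364 ≈ 1.7480e+5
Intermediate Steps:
u(Z) = 2*Z*(8 + Z) (u(Z) = (2*Z)*(8 + Z) = 2*Z*(8 + Z))
q(m, P) = (-27 + m)/(2*P) (q(m, P) = (-27 + m)/((2*P)) = (-27 + m)*(1/(2*P)) = (-27 + m)/(2*P))
(u(E) + q(22, -29))² = (2*11*(8 + 11) + (½)*(-27 + 22)/(-29))² = (2*11*19 + (½)*(-1/29)*(-5))² = (418 + 5/58)² = (24249/58)² = 588014001/3364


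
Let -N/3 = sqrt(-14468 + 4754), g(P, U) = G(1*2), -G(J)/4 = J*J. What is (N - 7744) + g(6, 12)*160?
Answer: -10304 - 3*I*sqrt(9714) ≈ -10304.0 - 295.68*I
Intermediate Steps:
G(J) = -4*J**2 (G(J) = -4*J*J = -4*J**2)
g(P, U) = -16 (g(P, U) = -4*(1*2)**2 = -4*2**2 = -4*4 = -16)
N = -3*I*sqrt(9714) (N = -3*sqrt(-14468 + 4754) = -3*I*sqrt(9714) ≈ -295.68*I)
(N - 7744) + g(6, 12)*160 = (-3*I*sqrt(9714) - 7744) - 16*160 = (-7744 - 3*I*sqrt(9714)) - 2560 = -10304 - 3*I*sqrt(9714)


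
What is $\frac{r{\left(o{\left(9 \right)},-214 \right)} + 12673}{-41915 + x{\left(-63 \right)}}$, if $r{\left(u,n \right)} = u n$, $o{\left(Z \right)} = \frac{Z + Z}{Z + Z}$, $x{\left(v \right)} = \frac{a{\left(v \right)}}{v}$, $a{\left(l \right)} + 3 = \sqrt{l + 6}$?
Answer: $- \frac{690894932238}{2324330057407} + \frac{261639 i \sqrt{57}}{2324330057407} \approx -0.29724 + 8.4985 \cdot 10^{-7} i$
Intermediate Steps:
$a{\left(l \right)} = -3 + \sqrt{6 + l}$ ($a{\left(l \right)} = -3 + \sqrt{l + 6} = -3 + \sqrt{6 + l}$)
$x{\left(v \right)} = \frac{-3 + \sqrt{6 + v}}{v}$
$o{\left(Z \right)} = 1$ ($o{\left(Z \right)} = \frac{2 Z}{2 Z} = 2 Z \frac{1}{2 Z} = 1$)
$r{\left(u,n \right)} = n u$
$\frac{r{\left(o{\left(9 \right)},-214 \right)} + 12673}{-41915 + x{\left(-63 \right)}} = \frac{\left(-214\right) 1 + 12673}{-41915 + \frac{-3 + \sqrt{6 - 63}}{-63}} = \frac{-214 + 12673}{-41915 - \frac{-3 + \sqrt{-57}}{63}} = \frac{12459}{-41915 - \frac{-3 + i \sqrt{57}}{63}} = \frac{12459}{-41915 + \left(\frac{1}{21} - \frac{i \sqrt{57}}{63}\right)} = \frac{12459}{- \frac{880214}{21} - \frac{i \sqrt{57}}{63}}$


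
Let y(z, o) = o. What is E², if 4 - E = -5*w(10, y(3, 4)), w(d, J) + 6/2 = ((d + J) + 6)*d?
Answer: 978121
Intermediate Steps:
w(d, J) = -3 + d*(6 + J + d) (w(d, J) = -3 + ((d + J) + 6)*d = -3 + ((J + d) + 6)*d = -3 + (6 + J + d)*d = -3 + d*(6 + J + d))
E = 989 (E = 4 - (-5)*(-3 + 10² + 6*10 + 4*10) = 4 - (-5)*(-3 + 100 + 60 + 40) = 4 - (-5)*197 = 4 - 1*(-985) = 4 + 985 = 989)
E² = 989² = 978121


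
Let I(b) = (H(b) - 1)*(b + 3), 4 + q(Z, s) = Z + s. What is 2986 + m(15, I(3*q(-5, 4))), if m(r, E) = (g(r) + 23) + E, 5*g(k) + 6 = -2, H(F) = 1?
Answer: 15037/5 ≈ 3007.4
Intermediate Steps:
g(k) = -8/5 (g(k) = -6/5 + (⅕)*(-2) = -6/5 - ⅖ = -8/5)
q(Z, s) = -4 + Z + s (q(Z, s) = -4 + (Z + s) = -4 + Z + s)
I(b) = 0 (I(b) = (1 - 1)*(b + 3) = 0*(3 + b) = 0)
m(r, E) = 107/5 + E (m(r, E) = (-8/5 + 23) + E = 107/5 + E)
2986 + m(15, I(3*q(-5, 4))) = 2986 + (107/5 + 0) = 2986 + 107/5 = 15037/5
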